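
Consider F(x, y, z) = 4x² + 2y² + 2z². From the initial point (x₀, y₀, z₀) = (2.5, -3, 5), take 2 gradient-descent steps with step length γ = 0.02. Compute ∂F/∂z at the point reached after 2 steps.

16.928

∇F = (8x, 4y, 4z)
(x₁, y₁, z₁) = (2.5, -3, 5) − 0.02·(20, -12, 20) = (2.1, -2.76, 4.6)
(x₂, y₂, z₂) = (2.1, -2.76, 4.6) − 0.02·(16.8, -11.04, 18.4) = (1.764, -2.5392, 4.232)
∂F/∂z at (1.764, -2.5392, 4.232) = 16.928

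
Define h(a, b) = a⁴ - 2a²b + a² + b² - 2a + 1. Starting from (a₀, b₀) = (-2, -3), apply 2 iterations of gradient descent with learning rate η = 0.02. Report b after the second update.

∇h = (4a³ - 4ab + 2a - 2, -2a² + 2b)
(a₁, b₁) = (-2, -3) − 0.02·(-62, -14) = (-0.76, -2.72)
(a₂, b₂) = (-0.76, -2.72) − 0.02·(-13.544704, -6.5952) = (-0.48910592, -2.588096)
b = -2.588096

-2.588096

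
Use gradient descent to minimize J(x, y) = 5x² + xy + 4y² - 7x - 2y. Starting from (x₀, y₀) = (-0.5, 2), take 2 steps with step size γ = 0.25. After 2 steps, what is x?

-0.90625

∇J = (10x + y - 7, x + 8y - 2)
Step 1: at (-0.5, 2), ∇J = (-10, 13.5) → (-0.5, 2) − 0.25·(-10, 13.5) = (2, -1.375)
Step 2: at (2, -1.375), ∇J = (11.625, -11) → (2, -1.375) − 0.25·(11.625, -11) = (-0.90625, 1.375)
x = -0.90625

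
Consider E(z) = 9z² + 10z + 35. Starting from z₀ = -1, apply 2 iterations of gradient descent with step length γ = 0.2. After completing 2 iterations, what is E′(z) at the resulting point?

E′(z) = 18z + 10
Step 1: E′(-1) = -8; z₁ = -1 − 0.2·(-8) = 0.6
Step 2: E′(0.6) = 20.8; z₂ = 0.6 − 0.2·20.8 = -3.56
E′(z) at (-3.56) = -54.08

-54.08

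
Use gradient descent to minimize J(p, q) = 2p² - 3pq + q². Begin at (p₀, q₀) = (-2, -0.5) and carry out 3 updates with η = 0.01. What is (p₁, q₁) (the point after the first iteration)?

∇J = (4p - 3q, -3p + 2q)
(p₁, q₁) = (-2, -0.5) − 0.01·(-6.5, 5) = (-1.935, -0.55)

(-1.935, -0.55)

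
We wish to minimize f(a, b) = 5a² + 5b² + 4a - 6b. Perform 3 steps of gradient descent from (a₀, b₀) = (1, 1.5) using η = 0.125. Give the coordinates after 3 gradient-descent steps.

(-0.421875, 0.5859375)

∇f = (10a + 4, 10b - 6)
Step 1: at (1, 1.5), ∇f = (14, 9) → (1, 1.5) − 0.125·(14, 9) = (-0.75, 0.375)
Step 2: at (-0.75, 0.375), ∇f = (-3.5, -2.25) → (-0.75, 0.375) − 0.125·(-3.5, -2.25) = (-0.3125, 0.65625)
Step 3: at (-0.3125, 0.65625), ∇f = (0.875, 0.5625) → (-0.3125, 0.65625) − 0.125·(0.875, 0.5625) = (-0.421875, 0.5859375)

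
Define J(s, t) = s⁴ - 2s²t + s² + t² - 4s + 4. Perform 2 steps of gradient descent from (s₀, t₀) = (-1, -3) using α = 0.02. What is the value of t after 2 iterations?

∇J = (4s³ - 4st + 2s - 4, -2s² + 2t)
(s₁, t₁) = (-1, -3) − 0.02·(-22, -8) = (-0.56, -2.84)
(s₂, t₂) = (-0.56, -2.84) − 0.02·(-12.184064, -6.3072) = (-0.31631872, -2.713856)
t = -2.713856

-2.713856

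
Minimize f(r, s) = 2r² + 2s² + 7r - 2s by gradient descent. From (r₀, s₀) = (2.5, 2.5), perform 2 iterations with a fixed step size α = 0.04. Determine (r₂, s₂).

∇f = (4r + 7, 4s - 2)
Step 1: at (2.5, 2.5), ∇f = (17, 8) → (2.5, 2.5) − 0.04·(17, 8) = (1.82, 2.18)
Step 2: at (1.82, 2.18), ∇f = (14.28, 6.72) → (1.82, 2.18) − 0.04·(14.28, 6.72) = (1.2488, 1.9112)

(1.2488, 1.9112)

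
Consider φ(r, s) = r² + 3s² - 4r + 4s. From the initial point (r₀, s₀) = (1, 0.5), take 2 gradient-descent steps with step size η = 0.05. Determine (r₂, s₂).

∇φ = (2r - 4, 6s + 4)
(r₁, s₁) = (1, 0.5) − 0.05·(-2, 7) = (1.1, 0.15)
(r₂, s₂) = (1.1, 0.15) − 0.05·(-1.8, 4.9) = (1.19, -0.095)

(1.19, -0.095)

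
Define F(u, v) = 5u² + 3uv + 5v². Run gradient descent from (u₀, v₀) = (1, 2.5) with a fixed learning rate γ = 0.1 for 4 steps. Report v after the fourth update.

0.02025

∇F = (10u + 3v, 3u + 10v)
(u₁, v₁) = (1, 2.5) − 0.1·(17.5, 28) = (-0.75, -0.3)
(u₂, v₂) = (-0.75, -0.3) − 0.1·(-8.4, -5.25) = (0.09, 0.225)
(u₃, v₃) = (0.09, 0.225) − 0.1·(1.575, 2.52) = (-0.0675, -0.027)
(u₄, v₄) = (-0.0675, -0.027) − 0.1·(-0.756, -0.4725) = (0.0081, 0.02025)
v = 0.02025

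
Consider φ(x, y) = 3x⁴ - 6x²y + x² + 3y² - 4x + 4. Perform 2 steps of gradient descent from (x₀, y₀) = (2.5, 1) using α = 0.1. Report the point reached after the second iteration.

∇φ = (12x³ - 12xy + 2x - 4, -6x² + 6y)
Step 1: at (2.5, 1), ∇φ = (158.5, -31.5) → (2.5, 1) − 0.1·(158.5, -31.5) = (-13.35, 4.15)
Step 2: at (-13.35, 4.15), ∇φ = (-27917.1145, -1044.435) → (-13.35, 4.15) − 0.1·(-27917.1145, -1044.435) = (2778.36145, 108.5935)

(2778.36145, 108.5935)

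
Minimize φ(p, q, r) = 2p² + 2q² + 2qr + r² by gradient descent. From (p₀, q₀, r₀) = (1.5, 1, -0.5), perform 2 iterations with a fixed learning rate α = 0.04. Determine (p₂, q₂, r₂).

(1.0584, 0.7824, -0.5672)

∇φ = (4p, 4q + 2r, 2q + 2r)
Step 1: at (1.5, 1, -0.5), ∇φ = (6, 3, 1) → (1.5, 1, -0.5) − 0.04·(6, 3, 1) = (1.26, 0.88, -0.54)
Step 2: at (1.26, 0.88, -0.54), ∇φ = (5.04, 2.44, 0.68) → (1.26, 0.88, -0.54) − 0.04·(5.04, 2.44, 0.68) = (1.0584, 0.7824, -0.5672)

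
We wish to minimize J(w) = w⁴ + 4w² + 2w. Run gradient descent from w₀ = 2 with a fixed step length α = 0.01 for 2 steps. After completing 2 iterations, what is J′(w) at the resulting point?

19.1530625

J′(w) = 4w³ + 8w + 2
Step 1: J′(2) = 50; w₁ = 2 − 0.01·50 = 1.5
Step 2: J′(1.5) = 27.5; w₂ = 1.5 − 0.01·27.5 = 1.225
J′(w) at (1.225) = 19.1530625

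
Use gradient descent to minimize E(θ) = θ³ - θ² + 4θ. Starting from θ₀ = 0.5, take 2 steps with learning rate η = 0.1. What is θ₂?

-0.2546875

E′(θ) = 3θ² - 2θ + 4
Step 1: E′(0.5) = 3.75; θ₁ = 0.5 − 0.1·3.75 = 0.125
Step 2: E′(0.125) = 3.796875; θ₂ = 0.125 − 0.1·3.796875 = -0.2546875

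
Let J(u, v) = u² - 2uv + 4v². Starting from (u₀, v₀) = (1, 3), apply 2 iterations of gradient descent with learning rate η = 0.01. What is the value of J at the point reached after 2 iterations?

22.20525264

∇J = (2u - 2v, -2u + 8v)
(u₁, v₁) = (1, 3) − 0.01·(-4, 22) = (1.04, 2.78)
(u₂, v₂) = (1.04, 2.78) − 0.01·(-3.48, 20.16) = (1.0748, 2.5784)
J(1.0748, 2.5784) = 22.20525264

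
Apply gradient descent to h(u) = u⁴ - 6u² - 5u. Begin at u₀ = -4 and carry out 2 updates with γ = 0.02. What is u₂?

h′(u) = 4u³ - 12u - 5
u₁ = -4 − 0.02·(-213) = 0.26
u₂ = 0.26 − 0.02·(-8.049696) = 0.42099392

0.42099392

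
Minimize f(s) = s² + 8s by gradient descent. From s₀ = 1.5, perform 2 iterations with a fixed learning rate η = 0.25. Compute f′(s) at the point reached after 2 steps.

f′(s) = 2s + 8
s₁ = 1.5 − 0.25·11 = -1.25
s₂ = -1.25 − 0.25·5.5 = -2.625
f′(s) at (-2.625) = 2.75

2.75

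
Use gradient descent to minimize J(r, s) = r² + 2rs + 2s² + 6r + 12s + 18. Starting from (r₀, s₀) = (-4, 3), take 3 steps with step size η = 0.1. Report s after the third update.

∇J = (2r + 2s + 6, 2r + 4s + 12)
(r₁, s₁) = (-4, 3) − 0.1·(4, 16) = (-4.4, 1.4)
(r₂, s₂) = (-4.4, 1.4) − 0.1·(0, 8.8) = (-4.4, 0.52)
(r₃, s₃) = (-4.4, 0.52) − 0.1·(-1.76, 5.28) = (-4.224, -0.008)
s = -0.008

-0.008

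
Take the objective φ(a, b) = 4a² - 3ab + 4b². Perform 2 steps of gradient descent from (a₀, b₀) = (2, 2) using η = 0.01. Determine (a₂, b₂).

∇φ = (8a - 3b, -3a + 8b)
(a₁, b₁) = (2, 2) − 0.01·(10, 10) = (1.9, 1.9)
(a₂, b₂) = (1.9, 1.9) − 0.01·(9.5, 9.5) = (1.805, 1.805)

(1.805, 1.805)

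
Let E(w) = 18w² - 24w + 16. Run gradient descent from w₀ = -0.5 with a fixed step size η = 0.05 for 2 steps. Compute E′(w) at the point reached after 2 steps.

E′(w) = 36w - 24
w₁ = -0.5 − 0.05·(-42) = 1.6
w₂ = 1.6 − 0.05·33.6 = -0.08
E′(w) at (-0.08) = -26.88

-26.88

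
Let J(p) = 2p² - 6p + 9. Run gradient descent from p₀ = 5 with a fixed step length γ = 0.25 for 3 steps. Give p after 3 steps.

1.5

J′(p) = 4p - 6
Step 1: J′(5) = 14; p₁ = 5 − 0.25·14 = 1.5
Step 2: J′(1.5) = 0; p₂ = 1.5 − 0.25·0 = 1.5
Step 3: J′(1.5) = 0; p₃ = 1.5 − 0.25·0 = 1.5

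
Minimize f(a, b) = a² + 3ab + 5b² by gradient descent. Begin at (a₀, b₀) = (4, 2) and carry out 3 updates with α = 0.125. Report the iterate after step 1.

(2.25, -2)

∇f = (2a + 3b, 3a + 10b)
(a₁, b₁) = (4, 2) − 0.125·(14, 32) = (2.25, -2)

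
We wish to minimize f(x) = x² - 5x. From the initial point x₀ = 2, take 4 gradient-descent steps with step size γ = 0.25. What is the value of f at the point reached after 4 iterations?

-6.2490234375

f′(x) = 2x - 5
Step 1: f′(2) = -1; x₁ = 2 − 0.25·(-1) = 2.25
Step 2: f′(2.25) = -0.5; x₂ = 2.25 − 0.25·(-0.5) = 2.375
Step 3: f′(2.375) = -0.25; x₃ = 2.375 − 0.25·(-0.25) = 2.4375
Step 4: f′(2.4375) = -0.125; x₄ = 2.4375 − 0.25·(-0.125) = 2.46875
f(2.46875) = -6.2490234375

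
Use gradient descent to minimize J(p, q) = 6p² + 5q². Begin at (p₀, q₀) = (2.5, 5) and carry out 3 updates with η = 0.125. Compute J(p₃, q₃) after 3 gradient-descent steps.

∇J = (12p, 10q)
Step 1: at (2.5, 5), ∇J = (30, 50) → (2.5, 5) − 0.125·(30, 50) = (-1.25, -1.25)
Step 2: at (-1.25, -1.25), ∇J = (-15, -12.5) → (-1.25, -1.25) − 0.125·(-15, -12.5) = (0.625, 0.3125)
Step 3: at (0.625, 0.3125), ∇J = (7.5, 3.125) → (0.625, 0.3125) − 0.125·(7.5, 3.125) = (-0.3125, -0.078125)
J(-0.3125, -0.078125) = 0.616455078125

0.616455078125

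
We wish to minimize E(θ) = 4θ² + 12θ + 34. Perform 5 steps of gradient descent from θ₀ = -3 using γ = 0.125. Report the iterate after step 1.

E′(θ) = 8θ + 12
θ₁ = -3 − 0.125·(-12) = -1.5

-1.5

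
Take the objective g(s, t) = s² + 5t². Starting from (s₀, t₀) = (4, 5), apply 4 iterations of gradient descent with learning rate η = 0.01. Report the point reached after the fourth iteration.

∇g = (2s, 10t)
Step 1: at (4, 5), ∇g = (8, 50) → (4, 5) − 0.01·(8, 50) = (3.92, 4.5)
Step 2: at (3.92, 4.5), ∇g = (7.84, 45) → (3.92, 4.5) − 0.01·(7.84, 45) = (3.8416, 4.05)
Step 3: at (3.8416, 4.05), ∇g = (7.6832, 40.5) → (3.8416, 4.05) − 0.01·(7.6832, 40.5) = (3.764768, 3.645)
Step 4: at (3.764768, 3.645), ∇g = (7.529536, 36.45) → (3.764768, 3.645) − 0.01·(7.529536, 36.45) = (3.68947264, 3.2805)

(3.68947264, 3.2805)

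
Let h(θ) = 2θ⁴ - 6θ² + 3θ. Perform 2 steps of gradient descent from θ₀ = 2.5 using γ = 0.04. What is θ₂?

h′(θ) = 8θ³ - 12θ + 3
Step 1: h′(2.5) = 98; θ₁ = 2.5 − 0.04·98 = -1.42
Step 2: h′(-1.42) = -2.866304; θ₂ = -1.42 − 0.04·(-2.866304) = -1.30534784

-1.30534784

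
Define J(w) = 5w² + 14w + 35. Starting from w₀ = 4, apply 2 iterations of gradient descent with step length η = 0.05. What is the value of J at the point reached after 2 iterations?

J′(w) = 10w + 14
w₁ = 4 − 0.05·54 = 1.3
w₂ = 1.3 − 0.05·27 = -0.05
J(-0.05) = 34.3125

34.3125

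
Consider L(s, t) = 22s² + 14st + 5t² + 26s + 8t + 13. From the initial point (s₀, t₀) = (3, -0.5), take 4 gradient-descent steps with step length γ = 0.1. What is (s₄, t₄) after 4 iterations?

∇L = (44s + 14t + 26, 14s + 10t + 8)
Step 1: at (3, -0.5), ∇L = (151, 45) → (3, -0.5) − 0.1·(151, 45) = (-12.1, -5)
Step 2: at (-12.1, -5), ∇L = (-576.4, -211.4) → (-12.1, -5) − 0.1·(-576.4, -211.4) = (45.54, 16.14)
Step 3: at (45.54, 16.14), ∇L = (2255.72, 806.96) → (45.54, 16.14) − 0.1·(2255.72, 806.96) = (-180.032, -64.556)
Step 4: at (-180.032, -64.556), ∇L = (-8799.192, -3158.008) → (-180.032, -64.556) − 0.1·(-8799.192, -3158.008) = (699.8872, 251.2448)

(699.8872, 251.2448)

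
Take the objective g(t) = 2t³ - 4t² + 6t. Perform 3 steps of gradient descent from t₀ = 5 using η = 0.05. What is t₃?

g′(t) = 6t² - 8t + 6
t₁ = 5 − 0.05·116 = -0.8
t₂ = -0.8 − 0.05·16.24 = -1.612
t₃ = -1.612 − 0.05·34.487264 = -3.3363632

-3.3363632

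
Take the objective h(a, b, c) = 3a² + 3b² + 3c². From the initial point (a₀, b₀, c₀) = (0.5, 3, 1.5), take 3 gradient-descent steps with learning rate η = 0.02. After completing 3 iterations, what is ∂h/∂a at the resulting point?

∇h = (6a, 6b, 6c)
Step 1: at (0.5, 3, 1.5), ∇h = (3, 18, 9) → (0.5, 3, 1.5) − 0.02·(3, 18, 9) = (0.44, 2.64, 1.32)
Step 2: at (0.44, 2.64, 1.32), ∇h = (2.64, 15.84, 7.92) → (0.44, 2.64, 1.32) − 0.02·(2.64, 15.84, 7.92) = (0.3872, 2.3232, 1.1616)
Step 3: at (0.3872, 2.3232, 1.1616), ∇h = (2.3232, 13.9392, 6.9696) → (0.3872, 2.3232, 1.1616) − 0.02·(2.3232, 13.9392, 6.9696) = (0.340736, 2.044416, 1.022208)
∂h/∂a at (0.340736, 2.044416, 1.022208) = 2.044416

2.044416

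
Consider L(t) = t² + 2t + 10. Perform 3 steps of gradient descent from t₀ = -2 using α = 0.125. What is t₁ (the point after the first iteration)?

L′(t) = 2t + 2
Step 1: L′(-2) = -2; t₁ = -2 − 0.125·(-2) = -1.75

-1.75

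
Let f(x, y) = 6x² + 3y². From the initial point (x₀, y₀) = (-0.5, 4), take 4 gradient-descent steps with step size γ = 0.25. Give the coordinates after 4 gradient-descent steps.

∇f = (12x, 6y)
(x₁, y₁) = (-0.5, 4) − 0.25·(-6, 24) = (1, -2)
(x₂, y₂) = (1, -2) − 0.25·(12, -12) = (-2, 1)
(x₃, y₃) = (-2, 1) − 0.25·(-24, 6) = (4, -0.5)
(x₄, y₄) = (4, -0.5) − 0.25·(48, -3) = (-8, 0.25)

(-8, 0.25)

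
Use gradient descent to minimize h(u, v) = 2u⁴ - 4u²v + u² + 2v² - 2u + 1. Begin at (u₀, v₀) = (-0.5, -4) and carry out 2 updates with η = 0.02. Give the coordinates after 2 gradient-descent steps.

∇h = (8u³ - 8uv + 2u - 2, -4u² + 4v)
Step 1: at (-0.5, -4), ∇h = (-20, -17) → (-0.5, -4) − 0.02·(-20, -17) = (-0.1, -3.66)
Step 2: at (-0.1, -3.66), ∇h = (-5.136, -14.68) → (-0.1, -3.66) − 0.02·(-5.136, -14.68) = (0.00272, -3.3664)

(0.00272, -3.3664)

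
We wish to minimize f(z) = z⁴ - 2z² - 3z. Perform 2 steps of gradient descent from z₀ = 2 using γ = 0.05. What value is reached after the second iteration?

1.118525

f′(z) = 4z³ - 4z - 3
Step 1: f′(2) = 21; z₁ = 2 − 0.05·21 = 0.95
Step 2: f′(0.95) = -3.3705; z₂ = 0.95 − 0.05·(-3.3705) = 1.118525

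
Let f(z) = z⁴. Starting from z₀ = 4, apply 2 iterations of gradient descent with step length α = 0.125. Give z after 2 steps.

10948

f′(z) = 4z³
Step 1: f′(4) = 256; z₁ = 4 − 0.125·256 = -28
Step 2: f′(-28) = -87808; z₂ = -28 − 0.125·(-87808) = 10948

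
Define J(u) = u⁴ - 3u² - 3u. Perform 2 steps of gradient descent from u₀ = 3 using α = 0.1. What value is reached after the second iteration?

J′(u) = 4u³ - 6u - 3
Step 1: J′(3) = 87; u₁ = 3 − 0.1·87 = -5.7
Step 2: J′(-5.7) = -709.572; u₂ = -5.7 − 0.1·(-709.572) = 65.2572

65.2572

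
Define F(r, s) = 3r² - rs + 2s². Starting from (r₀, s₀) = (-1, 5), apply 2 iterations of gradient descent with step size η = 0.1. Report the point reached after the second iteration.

∇F = (6r - s, -r + 4s)
(r₁, s₁) = (-1, 5) − 0.1·(-11, 21) = (0.1, 2.9)
(r₂, s₂) = (0.1, 2.9) − 0.1·(-2.3, 11.5) = (0.33, 1.75)

(0.33, 1.75)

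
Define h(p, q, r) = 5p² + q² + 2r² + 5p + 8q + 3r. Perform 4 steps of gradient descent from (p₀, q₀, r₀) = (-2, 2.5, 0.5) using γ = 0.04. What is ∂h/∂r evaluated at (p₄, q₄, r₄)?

∇h = (10p + 5, 2q + 8, 4r + 3)
Step 1: at (-2, 2.5, 0.5), ∇h = (-15, 13, 5) → (-2, 2.5, 0.5) − 0.04·(-15, 13, 5) = (-1.4, 1.98, 0.3)
Step 2: at (-1.4, 1.98, 0.3), ∇h = (-9, 11.96, 4.2) → (-1.4, 1.98, 0.3) − 0.04·(-9, 11.96, 4.2) = (-1.04, 1.5016, 0.132)
Step 3: at (-1.04, 1.5016, 0.132), ∇h = (-5.4, 11.0032, 3.528) → (-1.04, 1.5016, 0.132) − 0.04·(-5.4, 11.0032, 3.528) = (-0.824, 1.061472, -0.00912)
Step 4: at (-0.824, 1.061472, -0.00912), ∇h = (-3.24, 10.122944, 2.96352) → (-0.824, 1.061472, -0.00912) − 0.04·(-3.24, 10.122944, 2.96352) = (-0.6944, 0.65655424, -0.1276608)
∂h/∂r at (-0.6944, 0.65655424, -0.1276608) = 2.4893568

2.4893568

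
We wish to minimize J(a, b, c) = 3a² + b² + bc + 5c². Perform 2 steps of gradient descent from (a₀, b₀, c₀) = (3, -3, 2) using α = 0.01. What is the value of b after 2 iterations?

∇J = (6a, 2b + c, b + 10c)
Step 1: at (3, -3, 2), ∇J = (18, -4, 17) → (3, -3, 2) − 0.01·(18, -4, 17) = (2.82, -2.96, 1.83)
Step 2: at (2.82, -2.96, 1.83), ∇J = (16.92, -4.09, 15.34) → (2.82, -2.96, 1.83) − 0.01·(16.92, -4.09, 15.34) = (2.6508, -2.9191, 1.6766)
b = -2.9191

-2.9191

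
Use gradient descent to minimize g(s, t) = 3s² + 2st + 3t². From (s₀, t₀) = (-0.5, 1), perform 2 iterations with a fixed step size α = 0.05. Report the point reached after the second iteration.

∇g = (6s + 2t, 2s + 6t)
(s₁, t₁) = (-0.5, 1) − 0.05·(-1, 5) = (-0.45, 0.75)
(s₂, t₂) = (-0.45, 0.75) − 0.05·(-1.2, 3.6) = (-0.39, 0.57)

(-0.39, 0.57)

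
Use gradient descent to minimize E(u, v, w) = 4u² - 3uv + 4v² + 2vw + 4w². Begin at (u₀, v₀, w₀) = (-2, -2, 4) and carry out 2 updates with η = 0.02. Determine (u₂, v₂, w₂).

∇E = (8u - 3v, -3u + 8v + 2w, 2v + 8w)
Step 1: at (-2, -2, 4), ∇E = (-10, -2, 28) → (-2, -2, 4) − 0.02·(-10, -2, 28) = (-1.8, -1.96, 3.44)
Step 2: at (-1.8, -1.96, 3.44), ∇E = (-8.52, -3.4, 23.6) → (-1.8, -1.96, 3.44) − 0.02·(-8.52, -3.4, 23.6) = (-1.6296, -1.892, 2.968)

(-1.6296, -1.892, 2.968)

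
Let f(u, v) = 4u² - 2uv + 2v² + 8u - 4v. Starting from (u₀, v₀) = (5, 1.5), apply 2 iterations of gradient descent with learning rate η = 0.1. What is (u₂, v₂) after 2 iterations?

∇f = (8u - 2v + 8, -2u + 4v - 4)
(u₁, v₁) = (5, 1.5) − 0.1·(45, -8) = (0.5, 2.3)
(u₂, v₂) = (0.5, 2.3) − 0.1·(7.4, 4.2) = (-0.24, 1.88)

(-0.24, 1.88)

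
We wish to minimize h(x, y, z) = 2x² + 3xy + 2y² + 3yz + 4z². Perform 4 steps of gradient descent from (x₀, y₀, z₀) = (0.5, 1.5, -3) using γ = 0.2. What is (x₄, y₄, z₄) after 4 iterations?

∇h = (4x + 3y, 3x + 4y + 3z, 3y + 8z)
Step 1: at (0.5, 1.5, -3), ∇h = (6.5, -1.5, -19.5) → (0.5, 1.5, -3) − 0.2·(6.5, -1.5, -19.5) = (-0.8, 1.8, 0.9)
Step 2: at (-0.8, 1.8, 0.9), ∇h = (2.2, 7.5, 12.6) → (-0.8, 1.8, 0.9) − 0.2·(2.2, 7.5, 12.6) = (-1.24, 0.3, -1.62)
Step 3: at (-1.24, 0.3, -1.62), ∇h = (-4.06, -7.38, -12.06) → (-1.24, 0.3, -1.62) − 0.2·(-4.06, -7.38, -12.06) = (-0.428, 1.776, 0.792)
Step 4: at (-0.428, 1.776, 0.792), ∇h = (3.616, 8.196, 11.664) → (-0.428, 1.776, 0.792) − 0.2·(3.616, 8.196, 11.664) = (-1.1512, 0.1368, -1.5408)

(-1.1512, 0.1368, -1.5408)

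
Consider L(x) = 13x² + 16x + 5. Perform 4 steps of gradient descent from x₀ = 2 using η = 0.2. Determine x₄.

813.2128

L′(x) = 26x + 16
x₁ = 2 − 0.2·68 = -11.6
x₂ = -11.6 − 0.2·(-285.6) = 45.52
x₃ = 45.52 − 0.2·1199.52 = -194.384
x₄ = -194.384 − 0.2·(-5037.984) = 813.2128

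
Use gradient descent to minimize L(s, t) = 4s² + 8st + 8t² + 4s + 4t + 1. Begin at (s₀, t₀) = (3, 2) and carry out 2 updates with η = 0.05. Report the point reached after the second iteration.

∇L = (8s + 8t + 4, 8s + 16t + 4)
Step 1: at (3, 2), ∇L = (44, 60) → (3, 2) − 0.05·(44, 60) = (0.8, -1)
Step 2: at (0.8, -1), ∇L = (2.4, -5.6) → (0.8, -1) − 0.05·(2.4, -5.6) = (0.68, -0.72)

(0.68, -0.72)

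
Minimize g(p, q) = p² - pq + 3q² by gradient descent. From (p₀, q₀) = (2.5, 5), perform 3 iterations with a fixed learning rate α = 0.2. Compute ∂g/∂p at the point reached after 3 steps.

1.76

∇g = (2p - q, -p + 6q)
(p₁, q₁) = (2.5, 5) − 0.2·(0, 27.5) = (2.5, -0.5)
(p₂, q₂) = (2.5, -0.5) − 0.2·(5.5, -5.5) = (1.4, 0.6)
(p₃, q₃) = (1.4, 0.6) − 0.2·(2.2, 2.2) = (0.96, 0.16)
∂g/∂p at (0.96, 0.16) = 1.76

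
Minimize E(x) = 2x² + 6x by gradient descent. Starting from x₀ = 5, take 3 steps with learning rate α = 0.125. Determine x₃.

E′(x) = 4x + 6
x₁ = 5 − 0.125·26 = 1.75
x₂ = 1.75 − 0.125·13 = 0.125
x₃ = 0.125 − 0.125·6.5 = -0.6875

-0.6875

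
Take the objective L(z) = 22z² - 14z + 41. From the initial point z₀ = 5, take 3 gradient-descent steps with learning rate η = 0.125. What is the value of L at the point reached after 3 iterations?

4004341.0234375

L′(z) = 44z - 14
z₁ = 5 − 0.125·206 = -20.75
z₂ = -20.75 − 0.125·(-927) = 95.125
z₃ = 95.125 − 0.125·4171.5 = -426.3125
L(-426.3125) = 4004341.0234375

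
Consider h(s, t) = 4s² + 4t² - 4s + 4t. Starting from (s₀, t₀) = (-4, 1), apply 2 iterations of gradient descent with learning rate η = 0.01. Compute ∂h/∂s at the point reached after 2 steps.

-30.4704

∇h = (8s - 4, 8t + 4)
Step 1: at (-4, 1), ∇h = (-36, 12) → (-4, 1) − 0.01·(-36, 12) = (-3.64, 0.88)
Step 2: at (-3.64, 0.88), ∇h = (-33.12, 11.04) → (-3.64, 0.88) − 0.01·(-33.12, 11.04) = (-3.3088, 0.7696)
∂h/∂s at (-3.3088, 0.7696) = -30.4704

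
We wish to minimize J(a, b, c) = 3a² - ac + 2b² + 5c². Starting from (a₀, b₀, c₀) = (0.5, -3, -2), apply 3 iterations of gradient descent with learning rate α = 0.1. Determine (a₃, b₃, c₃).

(0.002, -0.648, 0.0005)

∇J = (6a - c, 4b, -a + 10c)
Step 1: at (0.5, -3, -2), ∇J = (5, -12, -20.5) → (0.5, -3, -2) − 0.1·(5, -12, -20.5) = (0, -1.8, 0.05)
Step 2: at (0, -1.8, 0.05), ∇J = (-0.05, -7.2, 0.5) → (0, -1.8, 0.05) − 0.1·(-0.05, -7.2, 0.5) = (0.005, -1.08, 0)
Step 3: at (0.005, -1.08, 0), ∇J = (0.03, -4.32, -0.005) → (0.005, -1.08, 0) − 0.1·(0.03, -4.32, -0.005) = (0.002, -0.648, 0.0005)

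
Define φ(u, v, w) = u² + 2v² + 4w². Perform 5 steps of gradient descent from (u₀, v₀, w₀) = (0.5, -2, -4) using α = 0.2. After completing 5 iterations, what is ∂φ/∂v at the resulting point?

∇φ = (2u, 4v, 8w)
Step 1: at (0.5, -2, -4), ∇φ = (1, -8, -32) → (0.5, -2, -4) − 0.2·(1, -8, -32) = (0.3, -0.4, 2.4)
Step 2: at (0.3, -0.4, 2.4), ∇φ = (0.6, -1.6, 19.2) → (0.3, -0.4, 2.4) − 0.2·(0.6, -1.6, 19.2) = (0.18, -0.08, -1.44)
Step 3: at (0.18, -0.08, -1.44), ∇φ = (0.36, -0.32, -11.52) → (0.18, -0.08, -1.44) − 0.2·(0.36, -0.32, -11.52) = (0.108, -0.016, 0.864)
Step 4: at (0.108, -0.016, 0.864), ∇φ = (0.216, -0.064, 6.912) → (0.108, -0.016, 0.864) − 0.2·(0.216, -0.064, 6.912) = (0.0648, -0.0032, -0.5184)
Step 5: at (0.0648, -0.0032, -0.5184), ∇φ = (0.1296, -0.0128, -4.1472) → (0.0648, -0.0032, -0.5184) − 0.2·(0.1296, -0.0128, -4.1472) = (0.03888, -0.00064, 0.31104)
∂φ/∂v at (0.03888, -0.00064, 0.31104) = -0.00256

-0.00256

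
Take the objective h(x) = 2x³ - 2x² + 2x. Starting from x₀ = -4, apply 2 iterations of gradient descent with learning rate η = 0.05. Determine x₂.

h′(x) = 6x² - 4x + 2
x₁ = -4 − 0.05·114 = -9.7
x₂ = -9.7 − 0.05·605.34 = -39.967

-39.967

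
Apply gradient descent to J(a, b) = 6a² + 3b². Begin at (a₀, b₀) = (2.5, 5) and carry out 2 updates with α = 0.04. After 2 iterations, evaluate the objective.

∇J = (12a, 6b)
(a₁, b₁) = (2.5, 5) − 0.04·(30, 30) = (1.3, 3.8)
(a₂, b₂) = (1.3, 3.8) − 0.04·(15.6, 22.8) = (0.676, 2.888)
J(0.676, 2.888) = 27.763488

27.763488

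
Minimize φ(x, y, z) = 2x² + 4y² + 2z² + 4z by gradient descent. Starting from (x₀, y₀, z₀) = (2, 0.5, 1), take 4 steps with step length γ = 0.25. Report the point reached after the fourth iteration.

∇φ = (4x, 8y, 4z + 4)
Step 1: at (2, 0.5, 1), ∇φ = (8, 4, 8) → (2, 0.5, 1) − 0.25·(8, 4, 8) = (0, -0.5, -1)
Step 2: at (0, -0.5, -1), ∇φ = (0, -4, 0) → (0, -0.5, -1) − 0.25·(0, -4, 0) = (0, 0.5, -1)
Step 3: at (0, 0.5, -1), ∇φ = (0, 4, 0) → (0, 0.5, -1) − 0.25·(0, 4, 0) = (0, -0.5, -1)
Step 4: at (0, -0.5, -1), ∇φ = (0, -4, 0) → (0, -0.5, -1) − 0.25·(0, -4, 0) = (0, 0.5, -1)

(0, 0.5, -1)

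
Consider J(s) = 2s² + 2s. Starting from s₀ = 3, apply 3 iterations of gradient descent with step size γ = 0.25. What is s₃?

J′(s) = 4s + 2
s₁ = 3 − 0.25·14 = -0.5
s₂ = -0.5 − 0.25·0 = -0.5
s₃ = -0.5 − 0.25·0 = -0.5

-0.5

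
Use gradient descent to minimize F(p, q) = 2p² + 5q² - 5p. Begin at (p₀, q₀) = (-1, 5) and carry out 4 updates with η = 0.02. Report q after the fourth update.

2.048

∇F = (4p - 5, 10q)
Step 1: at (-1, 5), ∇F = (-9, 50) → (-1, 5) − 0.02·(-9, 50) = (-0.82, 4)
Step 2: at (-0.82, 4), ∇F = (-8.28, 40) → (-0.82, 4) − 0.02·(-8.28, 40) = (-0.6544, 3.2)
Step 3: at (-0.6544, 3.2), ∇F = (-7.6176, 32) → (-0.6544, 3.2) − 0.02·(-7.6176, 32) = (-0.502048, 2.56)
Step 4: at (-0.502048, 2.56), ∇F = (-7.008192, 25.6) → (-0.502048, 2.56) − 0.02·(-7.008192, 25.6) = (-0.36188416, 2.048)
q = 2.048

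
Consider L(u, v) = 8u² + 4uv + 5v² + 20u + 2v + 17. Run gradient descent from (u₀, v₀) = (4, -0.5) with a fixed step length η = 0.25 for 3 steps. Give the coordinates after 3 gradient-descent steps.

∇L = (16u + 4v + 20, 4u + 10v + 2)
Step 1: at (4, -0.5), ∇L = (82, 13) → (4, -0.5) − 0.25·(82, 13) = (-16.5, -3.75)
Step 2: at (-16.5, -3.75), ∇L = (-259, -101.5) → (-16.5, -3.75) − 0.25·(-259, -101.5) = (48.25, 21.625)
Step 3: at (48.25, 21.625), ∇L = (878.5, 411.25) → (48.25, 21.625) − 0.25·(878.5, 411.25) = (-171.375, -81.1875)

(-171.375, -81.1875)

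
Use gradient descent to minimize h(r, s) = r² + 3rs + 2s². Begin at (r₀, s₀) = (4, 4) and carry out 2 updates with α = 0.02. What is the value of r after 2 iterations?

∇h = (2r + 3s, 3r + 4s)
(r₁, s₁) = (4, 4) − 0.02·(20, 28) = (3.6, 3.44)
(r₂, s₂) = (3.6, 3.44) − 0.02·(17.52, 24.56) = (3.2496, 2.9488)
r = 3.2496

3.2496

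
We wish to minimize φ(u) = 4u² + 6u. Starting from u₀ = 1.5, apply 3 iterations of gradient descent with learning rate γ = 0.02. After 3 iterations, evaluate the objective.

φ′(u) = 8u + 6
Step 1: φ′(1.5) = 18; u₁ = 1.5 − 0.02·18 = 1.14
Step 2: φ′(1.14) = 15.12; u₂ = 1.14 − 0.02·15.12 = 0.8376
Step 3: φ′(0.8376) = 12.7008; u₃ = 0.8376 − 0.02·12.7008 = 0.583584
φ(0.583584) = 4.863785140224

4.863785140224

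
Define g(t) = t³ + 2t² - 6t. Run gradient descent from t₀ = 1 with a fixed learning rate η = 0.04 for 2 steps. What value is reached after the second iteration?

g′(t) = 3t² + 4t - 6
t₁ = 1 − 0.04·1 = 0.96
t₂ = 0.96 − 0.04·0.6048 = 0.935808

0.935808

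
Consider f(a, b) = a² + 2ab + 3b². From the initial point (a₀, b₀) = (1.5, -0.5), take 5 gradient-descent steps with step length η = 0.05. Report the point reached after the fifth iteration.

(1.0828, -0.43348)

∇f = (2a + 2b, 2a + 6b)
Step 1: at (1.5, -0.5), ∇f = (2, 0) → (1.5, -0.5) − 0.05·(2, 0) = (1.4, -0.5)
Step 2: at (1.4, -0.5), ∇f = (1.8, -0.2) → (1.4, -0.5) − 0.05·(1.8, -0.2) = (1.31, -0.49)
Step 3: at (1.31, -0.49), ∇f = (1.64, -0.32) → (1.31, -0.49) − 0.05·(1.64, -0.32) = (1.228, -0.474)
Step 4: at (1.228, -0.474), ∇f = (1.508, -0.388) → (1.228, -0.474) − 0.05·(1.508, -0.388) = (1.1526, -0.4546)
Step 5: at (1.1526, -0.4546), ∇f = (1.396, -0.4224) → (1.1526, -0.4546) − 0.05·(1.396, -0.4224) = (1.0828, -0.43348)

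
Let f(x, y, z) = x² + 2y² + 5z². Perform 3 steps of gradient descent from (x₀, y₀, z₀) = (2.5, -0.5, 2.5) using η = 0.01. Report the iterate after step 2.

(2.401, -0.4608, 2.025)

∇f = (2x, 4y, 10z)
Step 1: at (2.5, -0.5, 2.5), ∇f = (5, -2, 25) → (2.5, -0.5, 2.5) − 0.01·(5, -2, 25) = (2.45, -0.48, 2.25)
Step 2: at (2.45, -0.48, 2.25), ∇f = (4.9, -1.92, 22.5) → (2.45, -0.48, 2.25) − 0.01·(4.9, -1.92, 22.5) = (2.401, -0.4608, 2.025)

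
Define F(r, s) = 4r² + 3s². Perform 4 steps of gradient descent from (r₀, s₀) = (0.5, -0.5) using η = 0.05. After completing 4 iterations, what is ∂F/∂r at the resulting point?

0.5184

∇F = (8r, 6s)
Step 1: at (0.5, -0.5), ∇F = (4, -3) → (0.5, -0.5) − 0.05·(4, -3) = (0.3, -0.35)
Step 2: at (0.3, -0.35), ∇F = (2.4, -2.1) → (0.3, -0.35) − 0.05·(2.4, -2.1) = (0.18, -0.245)
Step 3: at (0.18, -0.245), ∇F = (1.44, -1.47) → (0.18, -0.245) − 0.05·(1.44, -1.47) = (0.108, -0.1715)
Step 4: at (0.108, -0.1715), ∇F = (0.864, -1.029) → (0.108, -0.1715) − 0.05·(0.864, -1.029) = (0.0648, -0.12005)
∂F/∂r at (0.0648, -0.12005) = 0.5184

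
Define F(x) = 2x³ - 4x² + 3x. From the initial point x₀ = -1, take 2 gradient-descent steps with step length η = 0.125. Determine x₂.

F′(x) = 6x² - 8x + 3
Step 1: F′(-1) = 17; x₁ = -1 − 0.125·17 = -3.125
Step 2: F′(-3.125) = 86.59375; x₂ = -3.125 − 0.125·86.59375 = -13.94921875

-13.94921875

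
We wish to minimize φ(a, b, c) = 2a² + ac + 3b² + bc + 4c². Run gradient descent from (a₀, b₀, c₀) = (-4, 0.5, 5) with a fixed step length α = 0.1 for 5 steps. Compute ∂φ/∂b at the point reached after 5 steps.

∇φ = (4a + c, 6b + c, a + b + 8c)
(a₁, b₁, c₁) = (-4, 0.5, 5) − 0.1·(-11, 8, 36.5) = (-2.9, -0.3, 1.35)
(a₂, b₂, c₂) = (-2.9, -0.3, 1.35) − 0.1·(-10.25, -0.45, 7.6) = (-1.875, -0.255, 0.59)
(a₃, b₃, c₃) = (-1.875, -0.255, 0.59) − 0.1·(-6.91, -0.94, 2.59) = (-1.184, -0.161, 0.331)
(a₄, b₄, c₄) = (-1.184, -0.161, 0.331) − 0.1·(-4.405, -0.635, 1.303) = (-0.7435, -0.0975, 0.2007)
(a₅, b₅, c₅) = (-0.7435, -0.0975, 0.2007) − 0.1·(-2.7733, -0.3843, 0.7646) = (-0.46617, -0.05907, 0.12424)
∂φ/∂b at (-0.46617, -0.05907, 0.12424) = -0.23018

-0.23018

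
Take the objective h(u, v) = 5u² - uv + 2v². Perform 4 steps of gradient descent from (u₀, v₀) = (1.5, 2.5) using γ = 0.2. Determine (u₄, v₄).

(1.2128, -0.1888)

∇h = (10u - v, -u + 4v)
Step 1: at (1.5, 2.5), ∇h = (12.5, 8.5) → (1.5, 2.5) − 0.2·(12.5, 8.5) = (-1, 0.8)
Step 2: at (-1, 0.8), ∇h = (-10.8, 4.2) → (-1, 0.8) − 0.2·(-10.8, 4.2) = (1.16, -0.04)
Step 3: at (1.16, -0.04), ∇h = (11.64, -1.32) → (1.16, -0.04) − 0.2·(11.64, -1.32) = (-1.168, 0.224)
Step 4: at (-1.168, 0.224), ∇h = (-11.904, 2.064) → (-1.168, 0.224) − 0.2·(-11.904, 2.064) = (1.2128, -0.1888)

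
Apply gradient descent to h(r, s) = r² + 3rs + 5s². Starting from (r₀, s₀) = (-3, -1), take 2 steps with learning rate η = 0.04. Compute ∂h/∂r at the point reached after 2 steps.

-4.2816

∇h = (2r + 3s, 3r + 10s)
Step 1: at (-3, -1), ∇h = (-9, -19) → (-3, -1) − 0.04·(-9, -19) = (-2.64, -0.24)
Step 2: at (-2.64, -0.24), ∇h = (-6, -10.32) → (-2.64, -0.24) − 0.04·(-6, -10.32) = (-2.4, 0.1728)
∂h/∂r at (-2.4, 0.1728) = -4.2816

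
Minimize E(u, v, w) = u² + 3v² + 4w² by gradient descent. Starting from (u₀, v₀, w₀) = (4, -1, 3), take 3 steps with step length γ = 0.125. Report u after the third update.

1.6875

∇E = (2u, 6v, 8w)
(u₁, v₁, w₁) = (4, -1, 3) − 0.125·(8, -6, 24) = (3, -0.25, 0)
(u₂, v₂, w₂) = (3, -0.25, 0) − 0.125·(6, -1.5, 0) = (2.25, -0.0625, 0)
(u₃, v₃, w₃) = (2.25, -0.0625, 0) − 0.125·(4.5, -0.375, 0) = (1.6875, -0.015625, 0)
u = 1.6875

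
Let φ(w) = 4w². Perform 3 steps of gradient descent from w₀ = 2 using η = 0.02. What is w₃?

φ′(w) = 8w
w₁ = 2 − 0.02·16 = 1.68
w₂ = 1.68 − 0.02·13.44 = 1.4112
w₃ = 1.4112 − 0.02·11.2896 = 1.185408

1.185408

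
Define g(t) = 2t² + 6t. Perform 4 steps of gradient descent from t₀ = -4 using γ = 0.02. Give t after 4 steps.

g′(t) = 4t + 6
t₁ = -4 − 0.02·(-10) = -3.8
t₂ = -3.8 − 0.02·(-9.2) = -3.616
t₃ = -3.616 − 0.02·(-8.464) = -3.44672
t₄ = -3.44672 − 0.02·(-7.78688) = -3.2909824

-3.2909824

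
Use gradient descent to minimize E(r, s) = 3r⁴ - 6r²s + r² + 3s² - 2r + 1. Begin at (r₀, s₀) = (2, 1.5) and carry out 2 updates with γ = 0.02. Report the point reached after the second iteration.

(0.99256576, 1.653312)

∇E = (12r³ - 12rs + 2r - 2, -6r² + 6s)
Step 1: at (2, 1.5), ∇E = (62, -15) → (2, 1.5) − 0.02·(62, -15) = (0.76, 1.8)
Step 2: at (0.76, 1.8), ∇E = (-11.628288, 7.3344) → (0.76, 1.8) − 0.02·(-11.628288, 7.3344) = (0.99256576, 1.653312)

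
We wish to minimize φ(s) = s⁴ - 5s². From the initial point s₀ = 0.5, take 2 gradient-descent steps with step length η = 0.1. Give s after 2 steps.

1.55705

φ′(s) = 4s³ - 10s
Step 1: φ′(0.5) = -4.5; s₁ = 0.5 − 0.1·(-4.5) = 0.95
Step 2: φ′(0.95) = -6.0705; s₂ = 0.95 − 0.1·(-6.0705) = 1.55705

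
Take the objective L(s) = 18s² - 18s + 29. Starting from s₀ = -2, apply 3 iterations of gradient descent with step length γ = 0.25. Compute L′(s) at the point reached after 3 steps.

L′(s) = 36s - 18
Step 1: L′(-2) = -90; s₁ = -2 − 0.25·(-90) = 20.5
Step 2: L′(20.5) = 720; s₂ = 20.5 − 0.25·720 = -159.5
Step 3: L′(-159.5) = -5760; s₃ = -159.5 − 0.25·(-5760) = 1280.5
L′(s) at (1280.5) = 46080

46080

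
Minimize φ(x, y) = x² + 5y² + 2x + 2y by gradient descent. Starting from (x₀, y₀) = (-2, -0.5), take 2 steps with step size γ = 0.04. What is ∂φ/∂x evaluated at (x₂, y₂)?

-1.6928

∇φ = (2x + 2, 10y + 2)
Step 1: at (-2, -0.5), ∇φ = (-2, -3) → (-2, -0.5) − 0.04·(-2, -3) = (-1.92, -0.38)
Step 2: at (-1.92, -0.38), ∇φ = (-1.84, -1.8) → (-1.92, -0.38) − 0.04·(-1.84, -1.8) = (-1.8464, -0.308)
∂φ/∂x at (-1.8464, -0.308) = -1.6928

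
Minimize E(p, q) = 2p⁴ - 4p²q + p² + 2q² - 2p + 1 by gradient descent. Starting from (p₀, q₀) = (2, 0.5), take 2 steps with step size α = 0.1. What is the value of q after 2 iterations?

6.916

∇E = (8p³ - 8pq + 2p - 2, -4p² + 4q)
(p₁, q₁) = (2, 0.5) − 0.1·(58, -14) = (-3.8, 1.9)
(p₂, q₂) = (-3.8, 1.9) − 0.1·(-390.816, -50.16) = (35.2816, 6.916)
q = 6.916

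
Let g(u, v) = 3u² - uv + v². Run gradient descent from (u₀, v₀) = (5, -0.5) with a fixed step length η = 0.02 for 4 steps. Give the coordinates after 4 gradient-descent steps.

∇g = (6u - v, -u + 2v)
(u₁, v₁) = (5, -0.5) − 0.02·(30.5, -6) = (4.39, -0.38)
(u₂, v₂) = (4.39, -0.38) − 0.02·(26.72, -5.15) = (3.8556, -0.277)
(u₃, v₃) = (3.8556, -0.277) − 0.02·(23.4106, -4.4096) = (3.387388, -0.188808)
(u₄, v₄) = (3.387388, -0.188808) − 0.02·(20.513136, -3.765004) = (2.97712528, -0.11350792)

(2.97712528, -0.11350792)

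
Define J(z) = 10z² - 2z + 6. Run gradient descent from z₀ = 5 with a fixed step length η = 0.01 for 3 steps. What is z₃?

J′(z) = 20z - 2
Step 1: J′(5) = 98; z₁ = 5 − 0.01·98 = 4.02
Step 2: J′(4.02) = 78.4; z₂ = 4.02 − 0.01·78.4 = 3.236
Step 3: J′(3.236) = 62.72; z₃ = 3.236 − 0.01·62.72 = 2.6088

2.6088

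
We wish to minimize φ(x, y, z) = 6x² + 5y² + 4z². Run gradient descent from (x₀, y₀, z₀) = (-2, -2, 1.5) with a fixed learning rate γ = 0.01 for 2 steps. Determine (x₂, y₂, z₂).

(-1.5488, -1.62, 1.2696)

∇φ = (12x, 10y, 8z)
(x₁, y₁, z₁) = (-2, -2, 1.5) − 0.01·(-24, -20, 12) = (-1.76, -1.8, 1.38)
(x₂, y₂, z₂) = (-1.76, -1.8, 1.38) − 0.01·(-21.12, -18, 11.04) = (-1.5488, -1.62, 1.2696)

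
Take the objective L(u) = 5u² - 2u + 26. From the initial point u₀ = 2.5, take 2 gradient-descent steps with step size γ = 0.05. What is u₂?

0.775

L′(u) = 10u - 2
u₁ = 2.5 − 0.05·23 = 1.35
u₂ = 1.35 − 0.05·11.5 = 0.775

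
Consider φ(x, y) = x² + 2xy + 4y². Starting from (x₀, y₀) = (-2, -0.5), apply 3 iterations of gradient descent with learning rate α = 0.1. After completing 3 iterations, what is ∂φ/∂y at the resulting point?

0.432

∇φ = (2x + 2y, 2x + 8y)
Step 1: at (-2, -0.5), ∇φ = (-5, -8) → (-2, -0.5) − 0.1·(-5, -8) = (-1.5, 0.3)
Step 2: at (-1.5, 0.3), ∇φ = (-2.4, -0.6) → (-1.5, 0.3) − 0.1·(-2.4, -0.6) = (-1.26, 0.36)
Step 3: at (-1.26, 0.36), ∇φ = (-1.8, 0.36) → (-1.26, 0.36) − 0.1·(-1.8, 0.36) = (-1.08, 0.324)
∂φ/∂y at (-1.08, 0.324) = 0.432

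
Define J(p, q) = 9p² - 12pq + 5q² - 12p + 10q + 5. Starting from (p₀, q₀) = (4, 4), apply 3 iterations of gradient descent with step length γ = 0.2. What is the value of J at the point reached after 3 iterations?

∇J = (18p - 12q - 12, -12p + 10q + 10)
(p₁, q₁) = (4, 4) − 0.2·(12, 2) = (1.6, 3.6)
(p₂, q₂) = (1.6, 3.6) − 0.2·(-26.4, 26.8) = (6.88, -1.76)
(p₃, q₃) = (6.88, -1.76) − 0.2·(132.96, -90.16) = (-19.712, 16.272)
J(-19.712, 16.272) = 9074.264384

9074.264384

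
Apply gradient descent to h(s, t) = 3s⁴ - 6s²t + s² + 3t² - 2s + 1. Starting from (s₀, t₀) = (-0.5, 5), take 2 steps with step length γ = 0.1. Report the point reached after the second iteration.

(23.93815, 6.4415)

∇h = (12s³ - 12st + 2s - 2, -6s² + 6t)
(s₁, t₁) = (-0.5, 5) − 0.1·(25.5, 28.5) = (-3.05, 2.15)
(s₂, t₂) = (-3.05, 2.15) − 0.1·(-269.8815, -42.915) = (23.93815, 6.4415)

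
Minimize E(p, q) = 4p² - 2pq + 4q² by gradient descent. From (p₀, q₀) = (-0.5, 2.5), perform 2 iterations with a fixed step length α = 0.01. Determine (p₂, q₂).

(-0.3314, 2.0986)

∇E = (8p - 2q, -2p + 8q)
Step 1: at (-0.5, 2.5), ∇E = (-9, 21) → (-0.5, 2.5) − 0.01·(-9, 21) = (-0.41, 2.29)
Step 2: at (-0.41, 2.29), ∇E = (-7.86, 19.14) → (-0.41, 2.29) − 0.01·(-7.86, 19.14) = (-0.3314, 2.0986)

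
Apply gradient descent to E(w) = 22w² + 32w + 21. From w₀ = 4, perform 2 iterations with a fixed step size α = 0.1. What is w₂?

E′(w) = 44w + 32
Step 1: E′(4) = 208; w₁ = 4 − 0.1·208 = -16.8
Step 2: E′(-16.8) = -707.2; w₂ = -16.8 − 0.1·(-707.2) = 53.92

53.92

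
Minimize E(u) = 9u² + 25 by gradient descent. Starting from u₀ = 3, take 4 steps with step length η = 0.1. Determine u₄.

E′(u) = 18u
u₁ = 3 − 0.1·54 = -2.4
u₂ = -2.4 − 0.1·(-43.2) = 1.92
u₃ = 1.92 − 0.1·34.56 = -1.536
u₄ = -1.536 − 0.1·(-27.648) = 1.2288

1.2288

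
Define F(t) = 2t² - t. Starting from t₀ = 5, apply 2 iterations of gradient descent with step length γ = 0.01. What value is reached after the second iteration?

F′(t) = 4t - 1
Step 1: F′(5) = 19; t₁ = 5 − 0.01·19 = 4.81
Step 2: F′(4.81) = 18.24; t₂ = 4.81 − 0.01·18.24 = 4.6276

4.6276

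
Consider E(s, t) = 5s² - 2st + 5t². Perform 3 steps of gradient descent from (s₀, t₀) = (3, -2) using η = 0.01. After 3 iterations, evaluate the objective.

∇E = (10s - 2t, -2s + 10t)
(s₁, t₁) = (3, -2) − 0.01·(34, -26) = (2.66, -1.74)
(s₂, t₂) = (2.66, -1.74) − 0.01·(30.08, -22.72) = (2.3592, -1.5128)
(s₃, t₃) = (2.3592, -1.5128) − 0.01·(26.6176, -19.8464) = (2.093024, -1.314336)
E(2.093024, -1.314336) = 36.043016511488

36.043016511488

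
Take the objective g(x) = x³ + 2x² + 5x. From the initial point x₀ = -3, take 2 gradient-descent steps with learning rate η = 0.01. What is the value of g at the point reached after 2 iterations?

-33.952552545088

g′(x) = 3x² + 4x + 5
Step 1: g′(-3) = 20; x₁ = -3 − 0.01·20 = -3.2
Step 2: g′(-3.2) = 22.92; x₂ = -3.2 − 0.01·22.92 = -3.4292
g(-3.4292) = -33.952552545088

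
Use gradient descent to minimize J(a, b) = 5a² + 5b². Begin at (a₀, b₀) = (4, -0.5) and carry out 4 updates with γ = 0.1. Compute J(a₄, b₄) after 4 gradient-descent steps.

0

∇J = (10a, 10b)
Step 1: at (4, -0.5), ∇J = (40, -5) → (4, -0.5) − 0.1·(40, -5) = (0, 0)
Step 2: at (0, 0), ∇J = (0, 0) → (0, 0) − 0.1·(0, 0) = (0, 0)
Step 3: at (0, 0), ∇J = (0, 0) → (0, 0) − 0.1·(0, 0) = (0, 0)
Step 4: at (0, 0), ∇J = (0, 0) → (0, 0) − 0.1·(0, 0) = (0, 0)
J(0, 0) = 0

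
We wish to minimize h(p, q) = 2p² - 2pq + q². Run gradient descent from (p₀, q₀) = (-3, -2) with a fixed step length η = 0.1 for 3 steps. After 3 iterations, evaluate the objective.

2.617472

∇h = (4p - 2q, -2p + 2q)
(p₁, q₁) = (-3, -2) − 0.1·(-8, 2) = (-2.2, -2.2)
(p₂, q₂) = (-2.2, -2.2) − 0.1·(-4.4, 0) = (-1.76, -2.2)
(p₃, q₃) = (-1.76, -2.2) − 0.1·(-2.64, -0.88) = (-1.496, -2.112)
h(-1.496, -2.112) = 2.617472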